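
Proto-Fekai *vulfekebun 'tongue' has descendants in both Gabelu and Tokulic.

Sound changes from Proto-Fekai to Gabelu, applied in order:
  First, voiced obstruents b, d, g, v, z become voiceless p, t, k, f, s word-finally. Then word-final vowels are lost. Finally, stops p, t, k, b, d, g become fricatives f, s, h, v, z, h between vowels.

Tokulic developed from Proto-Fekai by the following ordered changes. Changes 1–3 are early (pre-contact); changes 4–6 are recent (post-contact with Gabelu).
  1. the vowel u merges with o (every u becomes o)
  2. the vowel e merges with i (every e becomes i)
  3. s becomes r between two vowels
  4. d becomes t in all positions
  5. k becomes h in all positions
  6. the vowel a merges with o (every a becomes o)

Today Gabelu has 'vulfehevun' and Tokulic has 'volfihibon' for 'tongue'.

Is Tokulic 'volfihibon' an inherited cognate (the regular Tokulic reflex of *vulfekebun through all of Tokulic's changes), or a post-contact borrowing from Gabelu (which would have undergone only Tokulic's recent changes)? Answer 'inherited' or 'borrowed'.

inherited

If inherited, *vulfekebun would pass through all of Tokulic's changes:
Tokulic: *vulfekebun > volfekebon > volfikibon > volfihibon  (by vowel merger, vowel merger, unconditioned shift)
If borrowed from Gabelu 'vulfehevun' after the early changes, it would undergo only the recent ones:
  rule 4 (unconditioned shift): no change (vulfehevun)
  rule 5 (unconditioned shift): no change (vulfehevun)
  rule 6 (vowel merger): no change (vulfehevun)
  ⇒ as a loan: vulfehevun
Tokulic 'volfihibon' matches the inherited outcome exactly, so it is an inherited cognate, not a loan.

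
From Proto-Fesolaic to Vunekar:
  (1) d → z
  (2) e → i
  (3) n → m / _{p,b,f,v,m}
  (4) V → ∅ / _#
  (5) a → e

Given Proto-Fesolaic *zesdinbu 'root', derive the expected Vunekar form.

ziszimb

Vunekar: *zesdinbu
  zesdinbu → zeszinbu   [unconditioned shift]
  zeszinbu → ziszinbu   [vowel merger]
  ziszinbu → ziszimbu   [nasal place assimilation]
  ziszimbu → ziszimb   [apocope]
  ziszimb (rule 5 does not apply)
  giving Vunekar ziszimb.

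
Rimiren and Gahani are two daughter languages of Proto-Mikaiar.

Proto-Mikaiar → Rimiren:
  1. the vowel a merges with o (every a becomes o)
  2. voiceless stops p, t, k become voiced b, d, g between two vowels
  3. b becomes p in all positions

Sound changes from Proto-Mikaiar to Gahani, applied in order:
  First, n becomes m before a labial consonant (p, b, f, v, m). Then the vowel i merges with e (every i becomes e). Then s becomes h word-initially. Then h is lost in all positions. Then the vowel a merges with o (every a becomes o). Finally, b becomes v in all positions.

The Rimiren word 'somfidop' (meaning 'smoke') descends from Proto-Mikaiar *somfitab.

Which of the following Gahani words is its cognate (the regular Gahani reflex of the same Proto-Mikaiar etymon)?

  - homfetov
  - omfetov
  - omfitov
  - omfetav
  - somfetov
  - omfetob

omfetov

Gahani: *somfitab
  somfitab (rule 1 does not apply)
  somfitab → somfetab   [vowel merger]
  somfetab → homfetab   [debuccalisation]
  homfetab → omfetab   [h-loss]
  omfetab → omfetob   [vowel merger]
  omfetob → omfetov   [unconditioned shift]
  giving Gahani omfetov.
Among the options, 'omfetov' alone shows every Gahani change applied in order.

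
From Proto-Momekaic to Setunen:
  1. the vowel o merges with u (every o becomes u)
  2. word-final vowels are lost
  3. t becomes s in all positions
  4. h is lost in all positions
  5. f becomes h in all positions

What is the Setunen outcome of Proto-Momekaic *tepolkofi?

Setunen: start from *tepolkofi.
  rule 1 (vowel merger): tepolkofi → tepulkufi
  rule 2 (apocope): tepulkufi → tepulkuf
  rule 3 (unconditioned shift): tepulkuf → sepulkuf
  rule 4: no change — sepulkuf
  rule 5 (unconditioned shift): sepulkuf → sepulkuh
  ⇒ Setunen sepulkuh

sepulkuh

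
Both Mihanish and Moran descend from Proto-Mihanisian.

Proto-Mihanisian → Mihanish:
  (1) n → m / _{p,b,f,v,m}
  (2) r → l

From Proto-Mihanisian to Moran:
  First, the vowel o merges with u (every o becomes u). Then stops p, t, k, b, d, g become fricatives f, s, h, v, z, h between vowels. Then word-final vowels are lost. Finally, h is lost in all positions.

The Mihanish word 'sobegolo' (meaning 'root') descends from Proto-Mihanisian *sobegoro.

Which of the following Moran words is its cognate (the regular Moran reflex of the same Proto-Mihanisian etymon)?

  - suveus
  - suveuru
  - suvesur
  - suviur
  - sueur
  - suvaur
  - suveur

suveur

Moran: start from *sobegoro.
  rule 1 (vowel merger): sobegoro → subeguru
  rule 2 (intervocalic lenition): subeguru → suvehuru
  rule 3 (apocope): suvehuru → suvehur
  rule 4 (h-loss): suvehur → suveur
  ⇒ Moran suveur
Among the options, 'suveur' alone shows every Moran change applied in order.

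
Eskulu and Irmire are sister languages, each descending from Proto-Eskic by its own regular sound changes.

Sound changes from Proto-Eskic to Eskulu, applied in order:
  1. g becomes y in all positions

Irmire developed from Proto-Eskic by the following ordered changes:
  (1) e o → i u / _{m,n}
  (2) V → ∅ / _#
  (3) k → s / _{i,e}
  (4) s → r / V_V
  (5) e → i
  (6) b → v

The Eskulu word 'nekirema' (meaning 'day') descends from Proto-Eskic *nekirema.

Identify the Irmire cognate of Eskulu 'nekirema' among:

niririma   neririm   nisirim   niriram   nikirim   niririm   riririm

Irmire: start from *nekirema.
  rule 1 (pre-nasal raising): nekirema → nekirima
  rule 2 (apocope): nekirima → nekirim
  rule 3 (palatalisation): nekirim → nesirim
  rule 4 (rhotacism): nesirim → neririm
  rule 5 (vowel merger): neririm → niririm
  rule 6: no change — niririm
  ⇒ Irmire niririm

niririm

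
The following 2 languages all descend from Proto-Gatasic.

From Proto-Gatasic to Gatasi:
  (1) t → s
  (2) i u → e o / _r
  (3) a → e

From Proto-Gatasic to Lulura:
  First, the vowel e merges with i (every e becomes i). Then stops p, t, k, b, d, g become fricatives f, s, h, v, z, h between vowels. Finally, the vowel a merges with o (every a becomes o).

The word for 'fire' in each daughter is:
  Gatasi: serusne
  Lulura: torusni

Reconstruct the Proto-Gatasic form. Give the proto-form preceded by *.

Position 1: Gatasi has s, Lulura has t. Lulura preserves t here (none of its changes turn any other segment into t), so the proto-segment is *t.
Position 7: Gatasi has e, Lulura has i. Taking the neighbouring segments as reconstructed: Gatasi e could go back to *a or *e; Lulura i could go back to *e or *i — the one source consistent with every daughter is *e.
Position 2: Gatasi has e, Lulura has o. Taking the neighbouring segments as reconstructed: Gatasi e could go back to *a or *e or *i; Lulura o could go back to *a or *o — the one source consistent with every daughter is *a.
This points to *tarusne. Verify forward in each daughter:
Gatasi: start from *tarusne.
  rule 1 (unconditioned shift): tarusne → sarusne
  rule 2: no change — sarusne
  rule 3 (vowel merger): sarusne → serusne
  ⇒ Gatasi serusne
Lulura: start from *tarusne.
  rule 1 (vowel merger): tarusne → tarusni
  rule 2: no change — tarusni
  rule 3 (vowel merger): tarusni → torusni
  ⇒ Lulura torusni
Only *tarusne yields all of Gatasi serusne, Lulura torusni.

*tarusne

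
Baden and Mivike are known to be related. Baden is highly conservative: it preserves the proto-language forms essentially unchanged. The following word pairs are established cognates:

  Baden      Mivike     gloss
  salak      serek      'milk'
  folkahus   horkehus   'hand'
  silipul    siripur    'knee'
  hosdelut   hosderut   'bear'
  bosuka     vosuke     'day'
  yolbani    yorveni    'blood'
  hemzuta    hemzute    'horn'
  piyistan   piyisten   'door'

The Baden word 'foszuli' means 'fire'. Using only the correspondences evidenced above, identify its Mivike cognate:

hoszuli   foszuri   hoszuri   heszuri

folkahus ~ horkehus — Baden f corresponds to Mivike h word-initially before a back vowel.
silipul ~ siripur — Baden l corresponds to Mivike r between vowels (before a front vowel).
Applying these to Baden 'foszuli':
  foszuli → hoszuli   (f→h word-initially before a back vowel)
  hoszuli → hoszuri   (l→r between vowels (before a front vowel))
So the Mivike cognate is 'hoszuri'.

hoszuri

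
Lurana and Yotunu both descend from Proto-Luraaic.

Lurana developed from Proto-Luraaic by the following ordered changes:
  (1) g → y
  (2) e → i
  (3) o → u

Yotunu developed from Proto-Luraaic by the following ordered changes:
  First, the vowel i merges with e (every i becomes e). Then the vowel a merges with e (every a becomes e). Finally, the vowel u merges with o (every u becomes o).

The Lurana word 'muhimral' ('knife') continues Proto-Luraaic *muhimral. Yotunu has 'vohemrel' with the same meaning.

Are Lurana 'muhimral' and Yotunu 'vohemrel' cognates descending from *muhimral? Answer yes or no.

no

Derive the expected Yotunu reflex of *muhimral:
Yotunu: start from *muhimral.
  rule 1 (vowel merger): muhimral → muhemral
  rule 2 (vowel merger): muhemral → muhemrel
  rule 3 (vowel merger): muhemrel → mohemrel
  ⇒ Yotunu mohemrel
The regular Yotunu reflex would be 'mohemrel', but the attested form is 'vohemrel'. The correspondence is irregular, so they are not cognates (the Yotunu form has a different source).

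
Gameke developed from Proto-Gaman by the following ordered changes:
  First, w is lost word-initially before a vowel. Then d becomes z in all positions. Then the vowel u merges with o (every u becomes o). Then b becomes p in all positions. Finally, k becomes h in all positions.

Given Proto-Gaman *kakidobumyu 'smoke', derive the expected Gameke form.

hahizopomyo

Gameke: start from *kakidobumyu.
  rule 1: no change — kakidobumyu
  rule 2 (unconditioned shift): kakidobumyu → kakizobumyu
  rule 3 (vowel merger): kakizobumyu → kakizobomyo
  rule 4 (unconditioned shift): kakizobomyo → kakizopomyo
  rule 5 (unconditioned shift): kakizopomyo → hahizopomyo
  ⇒ Gameke hahizopomyo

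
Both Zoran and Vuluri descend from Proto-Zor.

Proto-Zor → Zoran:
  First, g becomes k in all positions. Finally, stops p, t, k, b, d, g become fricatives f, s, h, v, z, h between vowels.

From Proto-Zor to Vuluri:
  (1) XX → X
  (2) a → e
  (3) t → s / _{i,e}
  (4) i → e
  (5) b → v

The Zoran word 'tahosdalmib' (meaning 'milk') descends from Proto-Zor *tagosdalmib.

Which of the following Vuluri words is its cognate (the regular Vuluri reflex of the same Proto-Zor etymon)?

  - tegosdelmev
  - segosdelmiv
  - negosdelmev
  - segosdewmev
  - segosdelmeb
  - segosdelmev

Vuluri: *tagosdalmib
  tagosdalmib (rule 1 does not apply)
  tagosdalmib → tegosdelmib   [vowel merger]
  tegosdelmib → segosdelmib   [palatalisation]
  segosdelmib → segosdelmeb   [vowel merger]
  segosdelmeb → segosdelmev   [unconditioned shift]
  giving Vuluri segosdelmev.
The other candidates each miss or misapply at least one Vuluri change.

segosdelmev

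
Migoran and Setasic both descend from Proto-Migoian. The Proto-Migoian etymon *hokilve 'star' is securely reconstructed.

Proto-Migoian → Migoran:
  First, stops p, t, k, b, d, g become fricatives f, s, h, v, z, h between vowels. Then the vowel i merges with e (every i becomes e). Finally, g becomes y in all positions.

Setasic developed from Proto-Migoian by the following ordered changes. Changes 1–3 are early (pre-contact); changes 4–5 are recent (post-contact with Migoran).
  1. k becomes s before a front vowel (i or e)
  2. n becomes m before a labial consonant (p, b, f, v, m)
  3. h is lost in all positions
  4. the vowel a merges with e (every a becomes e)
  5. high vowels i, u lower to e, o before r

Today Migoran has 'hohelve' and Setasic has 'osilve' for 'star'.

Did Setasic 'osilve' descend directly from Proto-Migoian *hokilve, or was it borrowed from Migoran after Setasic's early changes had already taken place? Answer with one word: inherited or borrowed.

inherited

If inherited, *hokilve would pass through all of Setasic's changes:
Setasic: start from *hokilve.
  rule 1 (palatalisation): hokilve → hosilve
  rule 2: no change — hosilve
  rule 3 (h-loss): hosilve → osilve
  rule 4: no change — osilve
  rule 5: no change — osilve
  ⇒ Setasic osilve
If borrowed from Migoran 'hohelve' after the early changes, it would undergo only the recent ones:
  rule 4 (vowel merger): no change (hohelve)
  rule 5 (pre-rhotic lowering): no change (hohelve)
  ⇒ as a loan: hohelve
Setasic 'osilve' matches the inherited outcome exactly, so it is an inherited cognate, not a loan.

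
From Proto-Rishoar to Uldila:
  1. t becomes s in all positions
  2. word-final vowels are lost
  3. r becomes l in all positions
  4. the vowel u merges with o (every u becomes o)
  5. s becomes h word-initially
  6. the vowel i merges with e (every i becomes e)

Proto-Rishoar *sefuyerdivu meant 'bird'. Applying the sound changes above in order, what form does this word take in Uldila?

hefoyeldev

Uldila: *sefuyerdivu > sefuyerdiv > sefuyeldiv > sefoyeldiv > hefoyeldiv > hefoyeldev  (by apocope, unconditioned shift, vowel merger, debuccalisation, vowel merger)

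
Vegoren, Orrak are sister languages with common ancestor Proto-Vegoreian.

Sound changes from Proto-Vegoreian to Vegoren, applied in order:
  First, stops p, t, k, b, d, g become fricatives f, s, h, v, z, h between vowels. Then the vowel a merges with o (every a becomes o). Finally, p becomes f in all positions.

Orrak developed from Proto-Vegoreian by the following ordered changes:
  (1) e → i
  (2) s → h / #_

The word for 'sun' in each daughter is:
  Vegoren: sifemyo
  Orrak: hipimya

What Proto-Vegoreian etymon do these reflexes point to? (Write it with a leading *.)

Position 1: Vegoren has s, Orrak has h. Taking the neighbouring segments as reconstructed: Vegoren s can only go back to *s; Orrak h could go back to *s or *h — the one source consistent with every daughter is *s.
Position 7: Vegoren has o, Orrak has a. Orrak preserves a here (none of its changes turn any other segment into a), so the proto-segment is *a.
Verify the candidate proto-form against each daughter:
Vegoren: start from *sipemya.
  rule 1 (intervocalic lenition): sipemya → sifemya
  rule 2 (vowel merger): sifemya → sifemyo
  rule 3: no change — sifemyo
  ⇒ Vegoren sifemyo
Orrak: *sipemya > sipimya > hipimya  (by vowel merger, debuccalisation)
Only *sipemya yields all of Vegoren sifemyo, Orrak hipimya.

*sipemya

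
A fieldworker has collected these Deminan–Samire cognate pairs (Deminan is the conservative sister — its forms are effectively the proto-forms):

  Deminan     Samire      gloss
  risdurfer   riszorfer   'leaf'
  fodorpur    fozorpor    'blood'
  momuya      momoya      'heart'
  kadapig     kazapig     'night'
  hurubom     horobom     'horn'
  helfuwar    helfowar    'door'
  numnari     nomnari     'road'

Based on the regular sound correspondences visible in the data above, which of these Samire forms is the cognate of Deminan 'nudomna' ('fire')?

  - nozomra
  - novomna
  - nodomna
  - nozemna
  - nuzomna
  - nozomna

nozomna

momuya ~ momoya, helfuwar ~ helfowar — Deminan u corresponds to Samire o after a consonant, before a consonant other than r, m, n, p, b, f, v.
fodorpur ~ fozorpor — Deminan d corresponds to Samire z between vowels (before a back vowel).
Applying these to Deminan 'nudomna':
  nudomna → nodomna   (u→o after a consonant, before a consonant other than r, m, n, p, b, f, v)
  nodomna → nozomna   (d→z between vowels (before a back vowel))
So the Samire cognate is 'nozomna'.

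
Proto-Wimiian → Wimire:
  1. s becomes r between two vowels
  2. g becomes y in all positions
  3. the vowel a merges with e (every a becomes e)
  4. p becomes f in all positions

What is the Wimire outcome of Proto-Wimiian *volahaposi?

Wimire: start from *volahaposi.
  rule 1 (rhotacism): volahaposi → volahapori
  rule 2: no change — volahapori
  rule 3 (vowel merger): volahapori → volehepori
  rule 4 (unconditioned shift): volehepori → volehefori
  ⇒ Wimire volehefori

volehefori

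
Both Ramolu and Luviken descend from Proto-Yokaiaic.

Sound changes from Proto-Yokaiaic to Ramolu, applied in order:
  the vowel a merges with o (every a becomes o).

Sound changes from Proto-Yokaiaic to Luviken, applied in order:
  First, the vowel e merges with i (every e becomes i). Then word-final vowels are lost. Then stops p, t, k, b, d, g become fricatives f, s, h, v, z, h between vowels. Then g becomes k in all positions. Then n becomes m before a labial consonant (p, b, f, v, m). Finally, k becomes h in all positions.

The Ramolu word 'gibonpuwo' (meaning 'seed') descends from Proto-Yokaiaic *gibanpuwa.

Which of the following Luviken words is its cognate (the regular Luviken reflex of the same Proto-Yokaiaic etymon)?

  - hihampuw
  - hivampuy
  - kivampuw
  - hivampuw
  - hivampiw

hivampuw

Luviken: *gibanpuwa
  gibanpuwa (rule 1 does not apply)
  gibanpuwa → gibanpuw   [apocope]
  gibanpuw → givanpuw   [intervocalic lenition]
  givanpuw → kivanpuw   [unconditioned shift]
  kivanpuw → kivampuw   [nasal place assimilation]
  kivampuw → hivampuw   [unconditioned shift]
  giving Luviken hivampuw.
The other candidates each miss or misapply at least one Luviken change.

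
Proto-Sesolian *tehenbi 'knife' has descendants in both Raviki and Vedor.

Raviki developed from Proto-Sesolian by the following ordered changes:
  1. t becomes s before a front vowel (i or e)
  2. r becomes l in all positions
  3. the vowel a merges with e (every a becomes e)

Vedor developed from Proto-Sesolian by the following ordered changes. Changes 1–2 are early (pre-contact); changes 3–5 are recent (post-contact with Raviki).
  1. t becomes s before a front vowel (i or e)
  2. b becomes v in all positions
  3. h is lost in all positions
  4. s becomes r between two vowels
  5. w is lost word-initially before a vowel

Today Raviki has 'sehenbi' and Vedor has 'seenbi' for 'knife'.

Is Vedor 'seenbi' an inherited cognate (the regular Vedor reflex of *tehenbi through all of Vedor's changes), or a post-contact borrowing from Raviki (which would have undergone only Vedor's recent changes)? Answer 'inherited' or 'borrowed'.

borrowed

If inherited, *tehenbi would pass through all of Vedor's changes:
Vedor: *tehenbi
  tehenbi → sehenbi   [palatalisation]
  sehenbi → sehenvi   [unconditioned shift]
  sehenvi → seenvi   [h-loss]
  seenvi (rule 4 does not apply)
  seenvi (rule 5 does not apply)
  giving Vedor seenvi.
If borrowed from Raviki 'sehenbi' after the early changes, it would undergo only the recent ones:
  rule 3 (h-loss): sehenbi → seenbi
  rule 4 (rhotacism): no change (seenbi)
  rule 5 (glide loss): no change (seenbi)
  ⇒ as a loan: seenbi
Vedor 'seenbi' matches the loan outcome 'seenbi', not the inherited 'seenvi' — it skipped the early Vedor changes, so it was borrowed from Raviki.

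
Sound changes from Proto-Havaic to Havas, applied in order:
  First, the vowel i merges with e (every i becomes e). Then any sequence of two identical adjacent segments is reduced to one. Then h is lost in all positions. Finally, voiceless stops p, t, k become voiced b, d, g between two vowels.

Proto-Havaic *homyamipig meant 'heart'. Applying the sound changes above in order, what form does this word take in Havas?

omyamebeg

Havas: *homyamipig > homyamepeg > omyamepeg > omyamebeg  (by vowel merger, h-loss, intervocalic voicing)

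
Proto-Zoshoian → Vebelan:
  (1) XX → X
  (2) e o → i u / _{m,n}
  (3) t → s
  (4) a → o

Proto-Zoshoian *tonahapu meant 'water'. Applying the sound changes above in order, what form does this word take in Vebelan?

Vebelan: start from *tonahapu.
  rule 1: no change — tonahapu
  rule 2 (pre-nasal raising): tonahapu → tunahapu
  rule 3 (unconditioned shift): tunahapu → sunahapu
  rule 4 (vowel merger): sunahapu → sunohopu
  ⇒ Vebelan sunohopu

sunohopu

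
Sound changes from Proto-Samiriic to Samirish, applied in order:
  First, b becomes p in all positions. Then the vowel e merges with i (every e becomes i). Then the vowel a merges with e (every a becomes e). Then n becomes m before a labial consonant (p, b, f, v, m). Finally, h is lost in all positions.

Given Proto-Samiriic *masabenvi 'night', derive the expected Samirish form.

mesepimvi

Samirish: *masabenvi > masapenvi > masapinvi > mesepinvi > mesepimvi  (by unconditioned shift, vowel merger, vowel merger, nasal place assimilation)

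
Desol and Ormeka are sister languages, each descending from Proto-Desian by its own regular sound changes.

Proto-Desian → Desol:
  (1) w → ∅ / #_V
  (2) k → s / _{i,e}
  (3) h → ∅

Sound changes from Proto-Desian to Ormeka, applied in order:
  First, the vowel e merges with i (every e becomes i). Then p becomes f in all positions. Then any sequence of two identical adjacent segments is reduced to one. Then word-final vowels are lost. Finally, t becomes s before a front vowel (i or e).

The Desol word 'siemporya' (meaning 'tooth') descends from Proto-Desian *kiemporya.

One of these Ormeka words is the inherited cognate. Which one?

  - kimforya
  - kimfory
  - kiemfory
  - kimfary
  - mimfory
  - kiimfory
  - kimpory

kimfory

Ormeka: start from *kiemporya.
  rule 1 (vowel merger): kiemporya → kiimporya
  rule 2 (unconditioned shift): kiimporya → kiimforya
  rule 3 (degemination): kiimforya → kimforya
  rule 4 (apocope): kimforya → kimfory
  rule 5: no change — kimfory
  ⇒ Ormeka kimfory
Among the options, 'kimfory' alone shows every Ormeka change applied in order.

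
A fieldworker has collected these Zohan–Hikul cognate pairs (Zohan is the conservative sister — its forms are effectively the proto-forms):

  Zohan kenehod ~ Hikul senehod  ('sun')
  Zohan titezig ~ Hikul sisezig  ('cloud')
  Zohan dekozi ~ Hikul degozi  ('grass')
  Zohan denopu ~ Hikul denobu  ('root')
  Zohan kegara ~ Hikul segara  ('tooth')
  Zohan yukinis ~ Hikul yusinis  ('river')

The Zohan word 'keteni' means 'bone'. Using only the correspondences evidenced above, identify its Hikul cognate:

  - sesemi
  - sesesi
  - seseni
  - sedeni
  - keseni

kenehod ~ senehod, kegara ~ segara — Zohan k corresponds to Hikul s word-initially before a front vowel.
titezig ~ sisezig — Zohan t corresponds to Hikul s between vowels (before a front vowel).
Applying these to Zohan 'keteni':
  keteni → seteni   (k→s word-initially before a front vowel)
  seteni → seseni   (t→s between vowels (before a front vowel))
So the Hikul cognate is 'seseni'.

seseni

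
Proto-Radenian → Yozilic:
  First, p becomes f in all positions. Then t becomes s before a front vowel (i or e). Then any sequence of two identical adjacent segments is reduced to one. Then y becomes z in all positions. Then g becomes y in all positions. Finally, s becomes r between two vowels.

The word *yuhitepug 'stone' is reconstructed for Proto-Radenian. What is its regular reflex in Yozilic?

Yozilic: start from *yuhitepug.
  rule 1 (unconditioned shift): yuhitepug → yuhitefug
  rule 2 (palatalisation): yuhitefug → yuhisefug
  rule 3: no change — yuhisefug
  rule 4 (unconditioned shift): yuhisefug → zuhisefug
  rule 5 (unconditioned shift): zuhisefug → zuhisefuy
  rule 6 (rhotacism): zuhisefuy → zuhirefuy
  ⇒ Yozilic zuhirefuy

zuhirefuy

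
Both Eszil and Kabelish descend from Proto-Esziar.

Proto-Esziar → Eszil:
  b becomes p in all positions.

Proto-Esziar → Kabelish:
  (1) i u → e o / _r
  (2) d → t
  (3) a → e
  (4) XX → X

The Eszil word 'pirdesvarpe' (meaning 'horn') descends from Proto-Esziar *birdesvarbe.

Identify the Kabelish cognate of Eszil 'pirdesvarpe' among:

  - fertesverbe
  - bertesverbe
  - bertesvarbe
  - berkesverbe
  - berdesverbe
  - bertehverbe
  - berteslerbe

bertesverbe

Kabelish: *birdesvarbe
  birdesvarbe → berdesvarbe   [pre-rhotic lowering]
  berdesvarbe → bertesvarbe   [unconditioned shift]
  bertesvarbe → bertesverbe   [vowel merger]
  bertesverbe (rule 4 does not apply)
  giving Kabelish bertesverbe.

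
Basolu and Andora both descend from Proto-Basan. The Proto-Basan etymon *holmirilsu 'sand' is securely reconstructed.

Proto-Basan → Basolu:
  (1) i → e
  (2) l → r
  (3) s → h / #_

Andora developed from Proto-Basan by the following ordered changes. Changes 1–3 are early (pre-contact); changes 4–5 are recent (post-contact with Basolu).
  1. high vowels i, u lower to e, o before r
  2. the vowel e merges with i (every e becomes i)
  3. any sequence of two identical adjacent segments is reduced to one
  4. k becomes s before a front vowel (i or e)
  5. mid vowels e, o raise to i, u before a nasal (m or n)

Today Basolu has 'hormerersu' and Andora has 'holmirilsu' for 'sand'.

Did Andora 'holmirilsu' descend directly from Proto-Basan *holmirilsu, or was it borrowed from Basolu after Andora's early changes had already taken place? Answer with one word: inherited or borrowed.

If inherited, *holmirilsu would pass through all of Andora's changes:
Andora: *holmirilsu > holmerilsu > holmirilsu  (by pre-rhotic lowering, vowel merger)
If borrowed from Basolu 'hormerersu' after the early changes, it would undergo only the recent ones:
  rule 4 (palatalisation): no change (hormerersu)
  rule 5 (pre-nasal raising): no change (hormerersu)
  ⇒ as a loan: hormerersu
Andora 'holmirilsu' matches the inherited outcome exactly, so it is an inherited cognate, not a loan.

inherited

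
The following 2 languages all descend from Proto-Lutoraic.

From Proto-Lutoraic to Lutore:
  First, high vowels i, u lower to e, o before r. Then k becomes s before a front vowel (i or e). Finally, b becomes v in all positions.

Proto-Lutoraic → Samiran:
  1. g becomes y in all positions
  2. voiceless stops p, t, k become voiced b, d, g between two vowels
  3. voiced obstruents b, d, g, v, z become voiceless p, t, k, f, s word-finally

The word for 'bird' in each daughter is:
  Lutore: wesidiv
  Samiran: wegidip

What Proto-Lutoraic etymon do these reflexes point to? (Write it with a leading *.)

Position 3: Lutore has s, Samiran has g. In Samiran, g can only continue *k, so the proto-segment is *k.
Position 7: Lutore has v, Samiran has p. Taking the neighbouring segments as reconstructed: Lutore v could go back to *b or *v; Samiran p could go back to *p or *b — the one source consistent with every daughter is *b.
This points to *wekidib. Verify forward in each daughter:
Lutore: start from *wekidib.
  rule 1: no change — wekidib
  rule 2 (palatalisation): wekidib → wesidib
  rule 3 (unconditioned shift): wesidib → wesidiv
  ⇒ Lutore wesidiv
Samiran: *wekidib > wegidib > wegidip  (by intervocalic voicing, final devoicing)
No other proto-form is consistent with every reflex, so the reconstruction is *wekidib.

*wekidib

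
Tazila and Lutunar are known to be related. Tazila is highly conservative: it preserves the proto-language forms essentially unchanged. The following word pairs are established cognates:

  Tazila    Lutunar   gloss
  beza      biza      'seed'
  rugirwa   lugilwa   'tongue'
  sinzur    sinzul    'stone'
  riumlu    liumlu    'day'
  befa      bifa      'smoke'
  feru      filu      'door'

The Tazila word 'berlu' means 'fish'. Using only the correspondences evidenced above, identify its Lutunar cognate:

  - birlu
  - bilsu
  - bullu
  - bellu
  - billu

feru ~ filu — Tazila e corresponds to Lutunar i after a consonant, before r.
rugirwa ~ lugilwa — Tazila r corresponds to Lutunar l after a vowel, before a consonant other than r, m, n, p, b, f, v.
Applying these to Tazila 'berlu':
  berlu → birlu   (e→i after a consonant, before r)
  birlu → billu   (r→l after a vowel, before a consonant other than r, m, n, p, b, f, v)
So the Lutunar cognate is 'billu'.

billu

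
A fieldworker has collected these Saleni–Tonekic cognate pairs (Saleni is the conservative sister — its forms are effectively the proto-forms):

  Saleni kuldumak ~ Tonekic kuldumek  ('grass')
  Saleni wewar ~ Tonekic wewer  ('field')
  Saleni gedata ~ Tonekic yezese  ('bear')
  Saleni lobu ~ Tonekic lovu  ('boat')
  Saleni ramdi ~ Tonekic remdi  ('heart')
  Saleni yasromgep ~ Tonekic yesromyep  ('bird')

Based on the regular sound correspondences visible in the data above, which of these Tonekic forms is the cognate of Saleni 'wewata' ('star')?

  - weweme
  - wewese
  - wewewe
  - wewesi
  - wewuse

kuldumak ~ kuldumek, gedata ~ yezese — Saleni a corresponds to Tonekic e after a consonant, before a consonant other than r, m, n, p, b, f, v.
gedata ~ yezese — Saleni t corresponds to Tonekic s between vowels (before a back vowel).
gedata ~ yezese — Saleni a corresponds to Tonekic e word-finally.
Applying these to Saleni 'wewata':
  wewata → weweta   (a→e after a consonant, before a consonant other than r, m, n, p, b, f, v)
  weweta → wewesa   (t→s between vowels (before a back vowel))
  wewesa → wewese   (a→e word-finally)
So the Tonekic cognate is 'wewese'.

wewese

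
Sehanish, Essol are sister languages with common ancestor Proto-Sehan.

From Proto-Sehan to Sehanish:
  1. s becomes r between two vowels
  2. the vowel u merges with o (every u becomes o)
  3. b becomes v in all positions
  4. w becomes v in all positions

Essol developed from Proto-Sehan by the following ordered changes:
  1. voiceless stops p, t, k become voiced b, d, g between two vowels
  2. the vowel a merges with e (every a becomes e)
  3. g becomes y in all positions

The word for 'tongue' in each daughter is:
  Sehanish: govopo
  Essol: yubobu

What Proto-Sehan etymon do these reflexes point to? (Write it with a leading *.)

Position 1: Sehanish has g, Essol has y. Sehanish preserves g here (none of its changes turn any other segment into g), so the proto-segment is *g.
Position 5: Sehanish has p, Essol has b. Sehanish preserves p here (none of its changes turn any other segment into p), so the proto-segment is *p.
This points to *gubopu. Verify forward in each daughter:
Sehanish: start from *gubopu.
  rule 1: no change — gubopu
  rule 2 (vowel merger): gubopu → gobopo
  rule 3 (unconditioned shift): gobopo → govopo
  rule 4: no change — govopo
  ⇒ Sehanish govopo
Essol: *gubopu > gubobu > yubobu  (by intervocalic voicing, unconditioned shift)
*gubopu is the unique common source.

*gubopu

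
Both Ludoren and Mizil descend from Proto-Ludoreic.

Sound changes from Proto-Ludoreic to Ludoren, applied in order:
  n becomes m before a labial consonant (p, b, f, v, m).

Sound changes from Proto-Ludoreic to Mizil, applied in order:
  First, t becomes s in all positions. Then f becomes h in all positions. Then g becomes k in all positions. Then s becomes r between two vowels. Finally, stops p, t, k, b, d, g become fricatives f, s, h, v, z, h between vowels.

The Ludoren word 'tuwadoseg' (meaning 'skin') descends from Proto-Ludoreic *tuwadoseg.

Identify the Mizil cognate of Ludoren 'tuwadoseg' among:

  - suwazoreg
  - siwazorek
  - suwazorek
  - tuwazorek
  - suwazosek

Mizil: start from *tuwadoseg.
  rule 1 (unconditioned shift): tuwadoseg → suwadoseg
  rule 2: no change — suwadoseg
  rule 3 (unconditioned shift): suwadoseg → suwadosek
  rule 4 (rhotacism): suwadosek → suwadorek
  rule 5 (intervocalic lenition): suwadorek → suwazorek
  ⇒ Mizil suwazorek
Among the options, 'suwazorek' alone shows every Mizil change applied in order.

suwazorek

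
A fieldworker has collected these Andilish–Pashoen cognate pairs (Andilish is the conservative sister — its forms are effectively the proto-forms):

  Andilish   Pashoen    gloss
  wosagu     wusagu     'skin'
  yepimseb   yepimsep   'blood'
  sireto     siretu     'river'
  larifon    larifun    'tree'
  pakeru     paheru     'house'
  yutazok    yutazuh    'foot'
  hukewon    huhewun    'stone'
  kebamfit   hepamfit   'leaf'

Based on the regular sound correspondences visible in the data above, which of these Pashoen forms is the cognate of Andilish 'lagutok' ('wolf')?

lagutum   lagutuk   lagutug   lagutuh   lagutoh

wosagu ~ wusagu, yutazok ~ yutazuh — Andilish o corresponds to Pashoen u after a consonant, before a consonant other than r, m, n, p, b, f, v.
yutazok ~ yutazuh — Andilish k corresponds to Pashoen h word-finally.
Applying these to Andilish 'lagutok':
  lagutok → lagutuk   (o→u after a consonant, before a consonant other than r, m, n, p, b, f, v)
  lagutuk → lagutuh   (k→h word-finally)
So the Pashoen cognate is 'lagutuh'.

lagutuh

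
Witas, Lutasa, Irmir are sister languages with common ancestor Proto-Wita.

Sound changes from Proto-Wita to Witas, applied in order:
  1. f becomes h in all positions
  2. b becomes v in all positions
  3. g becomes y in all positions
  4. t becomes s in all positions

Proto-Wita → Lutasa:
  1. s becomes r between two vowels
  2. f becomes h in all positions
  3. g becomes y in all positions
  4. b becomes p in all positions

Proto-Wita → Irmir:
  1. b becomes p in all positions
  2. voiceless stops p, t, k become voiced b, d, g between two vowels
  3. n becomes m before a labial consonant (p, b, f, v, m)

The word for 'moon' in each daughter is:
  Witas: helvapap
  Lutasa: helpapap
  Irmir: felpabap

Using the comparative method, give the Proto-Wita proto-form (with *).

*felbapap

Position 1: Witas has h, Lutasa has h, Irmir has f. Irmir preserves f here (none of its changes turn any other segment into f), so the proto-segment is *f.
Position 4: Witas has v, Lutasa has p, Irmir has p. Taking the neighbouring segments as reconstructed: Witas v could go back to *b or *v; Lutasa p could go back to *p or *b; Irmir p could go back to *p or *b — the one source consistent with every daughter is *b.
Position 6: Witas has p, Lutasa has p, Irmir has b. Witas preserves p here (none of its changes turn any other segment into p), so the proto-segment is *p.
The remaining positions agree across the daughters. Check the candidate against every language:
Witas: *felbapap
  felbapap → helbapap   [unconditioned shift]
  helbapap → helvapap   [unconditioned shift]
  helvapap (rule 3 does not apply)
  helvapap (rule 4 does not apply)
  giving Witas helvapap.
Lutasa: *felbapap > helbapap > helpapap  (by unconditioned shift, unconditioned shift)
Irmir: start from *felbapap.
  rule 1 (unconditioned shift): felbapap → felpapap
  rule 2 (intervocalic voicing): felpapap → felpabap
  rule 3: no change — felpabap
  ⇒ Irmir felpabap
*felbapap is the unique common source.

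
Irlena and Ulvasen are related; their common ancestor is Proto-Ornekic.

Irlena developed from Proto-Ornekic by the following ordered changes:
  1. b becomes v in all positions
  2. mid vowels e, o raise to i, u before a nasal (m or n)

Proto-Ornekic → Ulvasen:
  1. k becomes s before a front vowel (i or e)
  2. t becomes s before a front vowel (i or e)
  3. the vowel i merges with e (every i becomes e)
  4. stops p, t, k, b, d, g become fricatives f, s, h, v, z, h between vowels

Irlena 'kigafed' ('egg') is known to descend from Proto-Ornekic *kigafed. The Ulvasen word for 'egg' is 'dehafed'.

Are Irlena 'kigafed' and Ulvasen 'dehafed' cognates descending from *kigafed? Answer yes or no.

no

Derive the expected Ulvasen reflex of *kigafed:
Ulvasen: start from *kigafed.
  rule 1 (palatalisation): kigafed → sigafed
  rule 2: no change — sigafed
  rule 3 (vowel merger): sigafed → segafed
  rule 4 (intervocalic lenition): segafed → sehafed
  ⇒ Ulvasen sehafed
The regular Ulvasen reflex would be 'sehafed', but the attested form is 'dehafed'. The correspondence is irregular, so they are not cognates (the Ulvasen form has a different source).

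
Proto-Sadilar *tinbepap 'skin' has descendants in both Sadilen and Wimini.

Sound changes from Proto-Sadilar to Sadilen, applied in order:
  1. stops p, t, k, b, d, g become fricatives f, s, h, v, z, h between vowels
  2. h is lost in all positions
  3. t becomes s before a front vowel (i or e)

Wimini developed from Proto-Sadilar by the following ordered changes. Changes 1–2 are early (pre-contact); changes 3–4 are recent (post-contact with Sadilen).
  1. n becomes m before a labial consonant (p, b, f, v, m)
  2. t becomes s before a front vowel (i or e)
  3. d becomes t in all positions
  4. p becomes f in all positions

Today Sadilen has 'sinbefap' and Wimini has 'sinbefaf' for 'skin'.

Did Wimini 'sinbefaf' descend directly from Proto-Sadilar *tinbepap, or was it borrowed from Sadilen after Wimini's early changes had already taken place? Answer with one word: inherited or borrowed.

If inherited, *tinbepap would pass through all of Wimini's changes:
Wimini: start from *tinbepap.
  rule 1 (nasal place assimilation): tinbepap → timbepap
  rule 2 (palatalisation): timbepap → simbepap
  rule 3: no change — simbepap
  rule 4 (unconditioned shift): simbepap → simbefaf
  ⇒ Wimini simbefaf
If borrowed from Sadilen 'sinbefap' after the early changes, it would undergo only the recent ones:
  rule 3 (unconditioned shift): no change (sinbefap)
  rule 4 (unconditioned shift): sinbefap → sinbefaf
  ⇒ as a loan: sinbefaf
Wimini 'sinbefaf' matches the loan outcome 'sinbefaf', not the inherited 'simbefaf' — it skipped the early Wimini changes, so it was borrowed from Sadilen.

borrowed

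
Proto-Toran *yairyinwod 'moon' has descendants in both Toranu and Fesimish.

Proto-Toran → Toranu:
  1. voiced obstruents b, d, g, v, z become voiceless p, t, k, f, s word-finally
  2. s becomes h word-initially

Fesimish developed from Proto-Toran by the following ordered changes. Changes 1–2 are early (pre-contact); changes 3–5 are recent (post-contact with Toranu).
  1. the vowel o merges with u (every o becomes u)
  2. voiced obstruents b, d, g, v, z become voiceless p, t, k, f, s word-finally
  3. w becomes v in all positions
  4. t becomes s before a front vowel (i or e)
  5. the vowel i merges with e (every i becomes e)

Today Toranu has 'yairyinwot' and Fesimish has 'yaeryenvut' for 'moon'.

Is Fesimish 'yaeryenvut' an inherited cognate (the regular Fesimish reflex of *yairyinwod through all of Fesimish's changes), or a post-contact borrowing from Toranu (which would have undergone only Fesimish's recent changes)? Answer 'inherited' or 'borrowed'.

If inherited, *yairyinwod would pass through all of Fesimish's changes:
Fesimish: *yairyinwod
  yairyinwod → yairyinwud   [vowel merger]
  yairyinwud → yairyinwut   [final devoicing]
  yairyinwut → yairyinvut   [unconditioned shift]
  yairyinvut (rule 4 does not apply)
  yairyinvut → yaeryenvut   [vowel merger]
  giving Fesimish yaeryenvut.
If borrowed from Toranu 'yairyinwot' after the early changes, it would undergo only the recent ones:
  rule 3 (unconditioned shift): yairyinwot → yairyinvot
  rule 4 (palatalisation): no change (yairyinvot)
  rule 5 (vowel merger): yairyinvot → yaeryenvot
  ⇒ as a loan: yaeryenvot
Fesimish 'yaeryenvut' matches the inherited outcome exactly, so it is an inherited cognate, not a loan.

inherited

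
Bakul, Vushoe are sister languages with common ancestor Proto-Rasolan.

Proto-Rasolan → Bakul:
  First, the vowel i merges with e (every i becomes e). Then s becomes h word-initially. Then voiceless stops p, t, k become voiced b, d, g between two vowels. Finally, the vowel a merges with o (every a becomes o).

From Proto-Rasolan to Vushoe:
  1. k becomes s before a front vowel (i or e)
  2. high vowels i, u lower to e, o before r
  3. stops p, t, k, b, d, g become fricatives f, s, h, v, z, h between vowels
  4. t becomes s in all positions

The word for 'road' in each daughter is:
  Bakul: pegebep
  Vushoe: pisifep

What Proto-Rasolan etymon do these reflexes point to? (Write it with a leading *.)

Position 5: Bakul has b, Vushoe has f. Taking the neighbouring segments as reconstructed: Bakul b could go back to *p or *b; Vushoe f could go back to *p or *f — the one source consistent with every daughter is *p.
Position 4: Bakul has e, Vushoe has i. Vushoe preserves i here (none of its changes turn any other segment into i), so the proto-segment is *i.
This points to *pikipep. Verify forward in each daughter:
Bakul: start from *pikipep.
  rule 1 (vowel merger): pikipep → pekepep
  rule 2: no change — pekepep
  rule 3 (intervocalic voicing): pekepep → pegebep
  rule 4: no change — pegebep
  ⇒ Bakul pegebep
Vushoe: start from *pikipep.
  rule 1 (palatalisation): pikipep → pisipep
  rule 2: no change — pisipep
  rule 3 (intervocalic lenition): pisipep → pisifep
  rule 4: no change — pisifep
  ⇒ Vushoe pisifep
*pikipep is the unique common source.

*pikipep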